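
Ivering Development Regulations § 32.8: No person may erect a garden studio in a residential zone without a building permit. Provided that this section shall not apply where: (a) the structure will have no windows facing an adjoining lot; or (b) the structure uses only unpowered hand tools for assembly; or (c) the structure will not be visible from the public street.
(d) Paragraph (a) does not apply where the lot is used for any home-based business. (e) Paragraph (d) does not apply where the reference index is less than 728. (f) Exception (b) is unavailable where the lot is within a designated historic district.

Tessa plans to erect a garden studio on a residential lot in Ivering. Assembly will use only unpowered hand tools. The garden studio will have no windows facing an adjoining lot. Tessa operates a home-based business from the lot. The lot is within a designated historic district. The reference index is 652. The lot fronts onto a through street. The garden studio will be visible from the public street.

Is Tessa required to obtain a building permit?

Exception (a): no windows face an adjoining lot — every condition holds. Under paragraphs (d)–(e): (d) operates (a home-based business operates on the lot), but yields to (e): (e) operates against (d): the reference index is 652, less than the 728 limit. (a) remains available.
All of (b)'s requirements are met (assembly uses only hand tools). But applying paragraph (f): (f) is engaged — the lot is in a historic district. (b) is therefore removed.
Exception (c) does not apply: the structure will be visible from the street.

No — exception (a) applies; Tessa does not need a building permit.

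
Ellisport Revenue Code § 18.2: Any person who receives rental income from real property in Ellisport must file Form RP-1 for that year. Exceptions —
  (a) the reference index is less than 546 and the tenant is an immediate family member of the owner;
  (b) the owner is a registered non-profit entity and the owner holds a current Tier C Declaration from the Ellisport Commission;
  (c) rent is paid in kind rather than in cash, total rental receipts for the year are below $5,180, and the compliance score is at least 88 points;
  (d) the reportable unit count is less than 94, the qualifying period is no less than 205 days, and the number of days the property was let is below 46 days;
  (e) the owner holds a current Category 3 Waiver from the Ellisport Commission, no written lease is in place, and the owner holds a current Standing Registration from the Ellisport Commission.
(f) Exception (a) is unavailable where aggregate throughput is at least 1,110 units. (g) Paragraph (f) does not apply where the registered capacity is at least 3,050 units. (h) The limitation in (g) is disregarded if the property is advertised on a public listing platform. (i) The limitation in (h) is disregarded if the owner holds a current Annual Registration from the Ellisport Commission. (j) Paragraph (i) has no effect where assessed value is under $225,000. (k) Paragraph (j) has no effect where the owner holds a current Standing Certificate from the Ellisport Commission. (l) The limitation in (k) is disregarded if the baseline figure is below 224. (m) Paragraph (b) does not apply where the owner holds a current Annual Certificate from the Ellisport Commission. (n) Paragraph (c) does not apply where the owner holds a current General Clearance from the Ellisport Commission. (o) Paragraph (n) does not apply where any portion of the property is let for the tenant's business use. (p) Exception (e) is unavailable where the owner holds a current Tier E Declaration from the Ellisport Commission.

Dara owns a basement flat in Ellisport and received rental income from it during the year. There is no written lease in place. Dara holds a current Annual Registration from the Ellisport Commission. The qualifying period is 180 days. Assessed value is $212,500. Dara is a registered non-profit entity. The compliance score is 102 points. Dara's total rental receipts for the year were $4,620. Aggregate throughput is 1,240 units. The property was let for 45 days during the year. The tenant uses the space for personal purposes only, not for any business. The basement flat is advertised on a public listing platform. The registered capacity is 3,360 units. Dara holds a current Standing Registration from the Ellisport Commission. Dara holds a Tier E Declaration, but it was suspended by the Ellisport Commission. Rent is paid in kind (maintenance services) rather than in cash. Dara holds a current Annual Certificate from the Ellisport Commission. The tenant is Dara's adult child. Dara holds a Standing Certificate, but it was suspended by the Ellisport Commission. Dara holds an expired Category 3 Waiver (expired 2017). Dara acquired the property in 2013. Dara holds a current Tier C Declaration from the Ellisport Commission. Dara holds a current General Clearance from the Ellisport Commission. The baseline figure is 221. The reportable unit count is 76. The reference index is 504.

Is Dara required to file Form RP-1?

Exception (a)'s conditions are all satisfied: the reference index is 504, less than the 546 limit; the tenant is an immediate family member. However, paragraphs (f)–(l) must be considered: (f) operates against (a): aggregate throughput is 1,240 units, meeting the 1,110 units threshold. (g) is engaged (the registered capacity is 3,360 units, meeting the 3,050 units threshold), but is itself disapplied by (h): (h) applies — the property is publicly advertised. (i) applies (a current Annual Registration is held), but is set aside by (j): (j) operates against (i): assessed value is $212,500, under the $225,000 limit. (k) is inapplicable (the Standing Certificate is not current), so (j) stands. (a) is therefore removed.
Exception (b): Dara is a registered non-profit; a current Tier C Declaration is held — every condition holds. Turning to paragraph (m): (m) is triggered — a current Annual Certificate is held. So (b) is unavailable.
Exception (c)'s conditions are all satisfied: rent is paid in kind; total rental receipts for the year are $4,620, below the $5,180 limit; the compliance score is 102 points, meeting the 88 points threshold. However, paragraphs (n)–(o) must be considered: (n) operates — a current General Clearance is held. (o), which would lift (n), is inapplicable — the space is used for personal purposes only. Exception (c) does not apply.
Exception (d) does not apply: the qualifying period is 180 days, short of 205 days.
Exception (e) requires that the owner holds a current Category 3 Waiver from the Ellisport Commission; but there is no Category 3 Waiver in force, so (e) is unavailable.
No exception displaces § 18.2.

Yes — Dara must file Form RP-1.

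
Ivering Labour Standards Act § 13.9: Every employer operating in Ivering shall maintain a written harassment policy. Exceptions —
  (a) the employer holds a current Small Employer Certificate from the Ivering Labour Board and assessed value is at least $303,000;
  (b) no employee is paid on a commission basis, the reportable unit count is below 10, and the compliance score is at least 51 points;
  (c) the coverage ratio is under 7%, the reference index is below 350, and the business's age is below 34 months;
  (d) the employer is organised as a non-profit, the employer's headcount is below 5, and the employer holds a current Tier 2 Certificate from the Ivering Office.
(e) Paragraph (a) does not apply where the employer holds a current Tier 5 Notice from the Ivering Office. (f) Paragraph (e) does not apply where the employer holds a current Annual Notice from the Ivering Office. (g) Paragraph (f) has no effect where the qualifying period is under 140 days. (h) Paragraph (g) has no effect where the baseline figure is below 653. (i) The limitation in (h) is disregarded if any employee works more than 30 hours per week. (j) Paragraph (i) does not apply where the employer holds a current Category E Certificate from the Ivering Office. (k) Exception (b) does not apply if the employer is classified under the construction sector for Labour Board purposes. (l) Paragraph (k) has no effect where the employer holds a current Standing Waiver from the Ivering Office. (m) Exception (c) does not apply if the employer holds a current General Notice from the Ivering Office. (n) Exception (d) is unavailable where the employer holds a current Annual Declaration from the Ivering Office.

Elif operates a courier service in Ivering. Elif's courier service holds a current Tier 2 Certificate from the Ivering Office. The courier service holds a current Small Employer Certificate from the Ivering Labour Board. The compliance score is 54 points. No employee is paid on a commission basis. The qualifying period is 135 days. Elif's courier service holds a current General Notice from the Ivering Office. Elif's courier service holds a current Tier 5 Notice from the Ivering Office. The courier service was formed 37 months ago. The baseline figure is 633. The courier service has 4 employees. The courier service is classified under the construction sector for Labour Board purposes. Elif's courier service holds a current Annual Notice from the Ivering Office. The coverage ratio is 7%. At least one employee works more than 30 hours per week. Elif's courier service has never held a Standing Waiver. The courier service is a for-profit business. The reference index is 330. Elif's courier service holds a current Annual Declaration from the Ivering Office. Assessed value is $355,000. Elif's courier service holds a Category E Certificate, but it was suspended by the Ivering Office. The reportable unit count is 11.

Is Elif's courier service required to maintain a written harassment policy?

Yes — Elif's courier service must maintain a written harassment policy.

Exception (a)'s conditions are all satisfied: a current Small Employer Certificate is held; assessed value is $355,000, meeting the $303,000 threshold. However, paragraphs (e)–(j) must be considered: (e) operates against (a): a current Tier 5 Notice is held. (f) operates (a current Annual Notice is held), but is overridden by (g): (g) operates against (f): the qualifying period is 135 days, under the 140 days limit. (h) is triggered (the baseline figure is 633, below the 653 limit), but is overridden by (i): (i) operates against (h): at least one employee exceeds 30 hours/week. (j), which would lift (i), is not triggered — the Category E Certificate is not current. Exception (a) does not apply.
Exception (b) does not apply: the reportable unit count is 11, not below 10.
Exception (c) fails — the coverage ratio is 7%, not under 7%.
Exception (d) fails — the employer is for-profit.
No exception applies. The general rule governs.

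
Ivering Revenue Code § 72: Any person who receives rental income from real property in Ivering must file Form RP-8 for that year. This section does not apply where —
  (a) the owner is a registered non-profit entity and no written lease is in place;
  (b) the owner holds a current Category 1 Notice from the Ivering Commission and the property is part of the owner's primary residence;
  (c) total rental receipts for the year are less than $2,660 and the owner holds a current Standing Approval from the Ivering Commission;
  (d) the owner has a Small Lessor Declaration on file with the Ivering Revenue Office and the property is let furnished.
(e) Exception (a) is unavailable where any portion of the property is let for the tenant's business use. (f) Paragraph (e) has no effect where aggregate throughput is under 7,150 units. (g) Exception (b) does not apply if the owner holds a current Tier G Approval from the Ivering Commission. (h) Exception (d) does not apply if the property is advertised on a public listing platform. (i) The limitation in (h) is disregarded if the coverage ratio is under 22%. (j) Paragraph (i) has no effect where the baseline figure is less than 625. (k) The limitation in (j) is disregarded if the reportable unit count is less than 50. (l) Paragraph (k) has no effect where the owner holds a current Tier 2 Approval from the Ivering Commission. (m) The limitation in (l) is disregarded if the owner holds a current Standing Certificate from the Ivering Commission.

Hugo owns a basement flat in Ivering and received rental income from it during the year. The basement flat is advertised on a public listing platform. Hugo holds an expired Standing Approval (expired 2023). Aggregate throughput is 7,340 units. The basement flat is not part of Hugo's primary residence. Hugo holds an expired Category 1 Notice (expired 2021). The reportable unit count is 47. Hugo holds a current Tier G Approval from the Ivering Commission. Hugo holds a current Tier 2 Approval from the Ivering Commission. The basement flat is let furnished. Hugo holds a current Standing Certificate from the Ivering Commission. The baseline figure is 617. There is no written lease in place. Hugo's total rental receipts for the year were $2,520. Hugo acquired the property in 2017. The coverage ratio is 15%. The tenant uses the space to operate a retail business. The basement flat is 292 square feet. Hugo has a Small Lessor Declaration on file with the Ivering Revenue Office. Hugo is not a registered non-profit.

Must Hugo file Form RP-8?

Exception (a) requires that the owner is a registered non-profit entity; but Hugo is not a registered non-profit, so (a) is unavailable.
Exception (b) requires that the owner holds a current Category 1 Notice from the Ivering Commission; but no current Category 1 Notice is held, so (b) is unavailable.
Exception (c) fails — the Standing Approval is not current.
Exception (d)'s conditions are all satisfied: a Small Lessor Declaration is on file; the property is let furnished. Under paragraphs (h)–(m): (h) is engaged (the property is publicly advertised), but is overridden by (i): (i) operates against (h): the coverage ratio is 15%, under the 22% limit. (j) is triggered (the baseline figure is 617, less than the 625 limit), but is itself disapplied by (k): (k) applies — the reportable unit count is 47, less than the 50 limit. (l) would limit (k) — a current Tier 2 Approval is held — but (m) sets (l) aside: (m) is triggered — a current Standing Certificate is held. Exception (d) stands.

No — exception (d) applies; Hugo is not required to file Form RP-8.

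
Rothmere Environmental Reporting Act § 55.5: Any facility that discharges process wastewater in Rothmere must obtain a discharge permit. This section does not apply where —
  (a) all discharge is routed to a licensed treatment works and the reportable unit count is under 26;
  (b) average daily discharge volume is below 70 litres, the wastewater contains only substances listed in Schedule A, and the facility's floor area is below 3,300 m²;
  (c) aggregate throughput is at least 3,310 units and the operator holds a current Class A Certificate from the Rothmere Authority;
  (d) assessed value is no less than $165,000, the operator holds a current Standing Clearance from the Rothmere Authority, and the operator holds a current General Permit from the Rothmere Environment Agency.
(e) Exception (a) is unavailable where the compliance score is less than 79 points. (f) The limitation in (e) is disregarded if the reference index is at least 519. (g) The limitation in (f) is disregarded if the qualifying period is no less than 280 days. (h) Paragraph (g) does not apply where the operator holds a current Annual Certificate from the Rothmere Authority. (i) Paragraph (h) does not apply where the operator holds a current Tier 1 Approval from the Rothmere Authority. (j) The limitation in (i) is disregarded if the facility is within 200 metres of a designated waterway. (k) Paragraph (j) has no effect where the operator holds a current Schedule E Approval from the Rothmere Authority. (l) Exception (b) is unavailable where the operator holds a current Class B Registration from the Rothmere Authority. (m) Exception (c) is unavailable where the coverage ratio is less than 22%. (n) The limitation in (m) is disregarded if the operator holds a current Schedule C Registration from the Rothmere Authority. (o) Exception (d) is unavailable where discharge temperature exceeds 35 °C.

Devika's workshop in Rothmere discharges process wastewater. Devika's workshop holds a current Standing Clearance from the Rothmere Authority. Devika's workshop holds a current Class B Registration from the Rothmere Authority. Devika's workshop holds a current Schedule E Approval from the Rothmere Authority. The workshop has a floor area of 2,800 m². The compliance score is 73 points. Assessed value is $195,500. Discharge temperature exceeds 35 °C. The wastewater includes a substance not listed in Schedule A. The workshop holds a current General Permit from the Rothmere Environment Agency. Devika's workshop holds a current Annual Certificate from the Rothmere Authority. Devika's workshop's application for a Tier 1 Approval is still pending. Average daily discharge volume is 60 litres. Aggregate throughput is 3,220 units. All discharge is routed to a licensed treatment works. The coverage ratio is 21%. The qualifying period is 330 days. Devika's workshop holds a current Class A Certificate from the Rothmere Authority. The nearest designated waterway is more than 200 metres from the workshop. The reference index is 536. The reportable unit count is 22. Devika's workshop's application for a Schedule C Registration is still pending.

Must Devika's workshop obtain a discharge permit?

Exception (a)'s conditions are all satisfied: discharge is routed to a licensed treatment works; the reportable unit count is 22, under the 26 limit. Considering the limiting provisions: (e) operates (the compliance score is 73 points, less than the 79 points limit), but is displaced by (f): (f) is engaged — the reference index is 536, meeting the 519 threshold. (g) would limit (f) — the qualifying period is 330 days, meeting the 280 days threshold — but (h) sets (g) aside: (h) operates against (g): a current Annual Certificate is held. (i), which would lift (h), is not engaged — the Tier 1 Approval is not current. (a) remains available.
Exception (b) does not apply: the wastewater includes a non-Schedule-A substance.
Exception (c) does not apply: aggregate throughput is 3,220 units, short of 3,310 units.
Exception (d): assessed value is $195,500, meeting the $165,000 threshold; a current Standing Clearance is held; a current General Permit is held — every condition holds. But applying paragraph (o): (o) operates against (d): discharge temperature exceeds 35 °C. So (d) is unavailable.

No — exception (a) applies; Devika's workshop is not required to obtain a discharge permit.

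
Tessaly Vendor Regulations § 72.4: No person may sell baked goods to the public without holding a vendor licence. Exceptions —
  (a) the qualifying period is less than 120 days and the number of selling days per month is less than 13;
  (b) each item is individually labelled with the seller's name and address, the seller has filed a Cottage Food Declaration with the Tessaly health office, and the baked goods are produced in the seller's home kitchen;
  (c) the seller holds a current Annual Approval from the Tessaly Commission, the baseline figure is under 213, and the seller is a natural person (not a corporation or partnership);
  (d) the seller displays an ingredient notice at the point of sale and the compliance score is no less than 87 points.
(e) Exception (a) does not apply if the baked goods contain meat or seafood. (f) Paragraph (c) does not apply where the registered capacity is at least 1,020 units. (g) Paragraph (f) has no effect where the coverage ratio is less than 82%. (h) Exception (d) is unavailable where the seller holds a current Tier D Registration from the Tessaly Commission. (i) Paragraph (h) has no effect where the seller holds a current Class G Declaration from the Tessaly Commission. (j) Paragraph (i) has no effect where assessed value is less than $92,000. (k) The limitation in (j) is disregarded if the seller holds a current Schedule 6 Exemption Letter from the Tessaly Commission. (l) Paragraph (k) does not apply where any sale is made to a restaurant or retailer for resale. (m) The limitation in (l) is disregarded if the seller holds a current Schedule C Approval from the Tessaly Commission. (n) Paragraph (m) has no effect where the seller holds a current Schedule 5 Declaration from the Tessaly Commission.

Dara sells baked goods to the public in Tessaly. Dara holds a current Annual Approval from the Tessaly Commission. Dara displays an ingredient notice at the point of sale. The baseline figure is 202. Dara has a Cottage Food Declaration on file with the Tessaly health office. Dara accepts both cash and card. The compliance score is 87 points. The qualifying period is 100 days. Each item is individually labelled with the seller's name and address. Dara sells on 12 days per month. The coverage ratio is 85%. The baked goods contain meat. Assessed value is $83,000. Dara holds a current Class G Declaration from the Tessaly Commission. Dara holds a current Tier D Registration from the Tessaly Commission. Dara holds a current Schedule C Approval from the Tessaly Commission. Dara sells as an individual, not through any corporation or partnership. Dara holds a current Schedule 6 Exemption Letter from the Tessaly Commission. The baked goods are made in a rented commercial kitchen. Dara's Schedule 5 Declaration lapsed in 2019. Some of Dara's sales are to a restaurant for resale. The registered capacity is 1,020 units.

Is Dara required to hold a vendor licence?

No — exception (d) applies; Dara is not required to hold a vendor licence.

All of (a)'s requirements are met (the qualifying period is 100 days, less than the 120 days limit; the number of selling days per month is 12, less than the 13 limit). But applying paragraph (e): (e) operates against (a): the baked goods contain meat. (a) is therefore removed.
Exception (b) requires that the baked goods are produced in the seller's home kitchen; but the baked goods are made in a commercial kitchen, not a home kitchen, so (b) is unavailable.
All of (c)'s requirements are met (a current Annual Approval is held; the baseline figure is 202, under the 213 limit; the seller is a natural person). But applying paragraphs (f)–(g): (f) operates against (c): the registered capacity is 1,020 units, meeting the 1,020 units threshold. (g) is not triggered (the coverage ratio is 85%, not less than 82%), so (f) stands. (c) is therefore removed.
Exception (d)'s conditions are all satisfied: an ingredient notice is displayed; the compliance score is 87 points, meeting the 87 points threshold. As to paragraphs (h)–(n): (h) is engaged (a current Tier D Registration is held), but is overridden by (i): (i) is engaged — a current Class G Declaration is held. (j) would limit (i) — assessed value is $83,000, less than the $92,000 limit — but (k) sets (j) aside: (k) applies — a current Schedule 6 Exemption Letter is held. (l) would limit (k) — some sales are to a restaurant for resale — but (m) sets (l) aside: (m) operates against (l): a current Schedule C Approval is held. (n), which would lift (m), is not triggered — the Schedule 5 Declaration is not current. (d) remains available.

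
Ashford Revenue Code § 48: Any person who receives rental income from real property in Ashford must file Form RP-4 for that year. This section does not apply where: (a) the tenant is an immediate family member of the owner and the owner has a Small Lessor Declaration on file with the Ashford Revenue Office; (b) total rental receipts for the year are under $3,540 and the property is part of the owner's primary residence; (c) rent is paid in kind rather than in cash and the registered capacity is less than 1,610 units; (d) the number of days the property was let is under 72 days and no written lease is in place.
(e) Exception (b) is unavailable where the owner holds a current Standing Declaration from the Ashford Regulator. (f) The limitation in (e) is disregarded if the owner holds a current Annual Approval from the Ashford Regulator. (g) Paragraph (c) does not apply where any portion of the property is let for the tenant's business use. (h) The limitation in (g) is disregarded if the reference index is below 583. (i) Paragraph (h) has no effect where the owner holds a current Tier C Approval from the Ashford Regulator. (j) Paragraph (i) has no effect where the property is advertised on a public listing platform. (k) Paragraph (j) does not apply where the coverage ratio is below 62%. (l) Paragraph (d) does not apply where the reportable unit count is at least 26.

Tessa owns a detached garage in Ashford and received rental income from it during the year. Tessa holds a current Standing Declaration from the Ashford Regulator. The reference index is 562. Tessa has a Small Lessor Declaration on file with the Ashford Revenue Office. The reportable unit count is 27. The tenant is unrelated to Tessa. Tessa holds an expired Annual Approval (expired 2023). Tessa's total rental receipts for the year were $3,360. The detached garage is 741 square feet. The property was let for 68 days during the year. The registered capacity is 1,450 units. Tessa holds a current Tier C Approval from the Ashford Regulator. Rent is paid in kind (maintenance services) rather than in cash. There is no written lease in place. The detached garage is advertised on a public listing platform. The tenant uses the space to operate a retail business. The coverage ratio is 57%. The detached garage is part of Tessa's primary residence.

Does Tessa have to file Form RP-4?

Yes — Tessa must file Form RP-4.

Exception (a) requires that the tenant is an immediate family member of the owner; but the tenant is unrelated to the owner, so (a) is unavailable.
All of (b)'s requirements are met (total rental receipts for the year are $3,360, under the $3,540 limit; the detached garage is part of the primary residence). However, paragraphs (e)–(f) must be considered: (e) is engaged — a current Standing Declaration is held. (f), which would lift (e), is inapplicable — the Annual Approval is not current. So (b) is unavailable.
Exception (c) is satisfied on its face — rent is paid in kind; the registered capacity is 1,450 units, less than the 1,610 units limit. But applying paragraphs (g)–(k): (g) operates — the space is let for business use. (h) would limit (g) — the reference index is 562, below the 583 limit — but (i) sets (h) aside: (i) applies — a current Tier C Approval is held. (j) would limit (i) — the property is publicly advertised — but (k) sets (j) aside: (k) applies — the coverage ratio is 57%, below the 62% limit. (c) is therefore removed.
All of (d)'s requirements are met (the number of days the property was let is 68 days, under the 72 days limit; there is no written lease). Turning to paragraph (l): (l) operates — the reportable unit count is 27, meeting the 26 threshold. (d) is therefore removed.
No exception displaces § 48.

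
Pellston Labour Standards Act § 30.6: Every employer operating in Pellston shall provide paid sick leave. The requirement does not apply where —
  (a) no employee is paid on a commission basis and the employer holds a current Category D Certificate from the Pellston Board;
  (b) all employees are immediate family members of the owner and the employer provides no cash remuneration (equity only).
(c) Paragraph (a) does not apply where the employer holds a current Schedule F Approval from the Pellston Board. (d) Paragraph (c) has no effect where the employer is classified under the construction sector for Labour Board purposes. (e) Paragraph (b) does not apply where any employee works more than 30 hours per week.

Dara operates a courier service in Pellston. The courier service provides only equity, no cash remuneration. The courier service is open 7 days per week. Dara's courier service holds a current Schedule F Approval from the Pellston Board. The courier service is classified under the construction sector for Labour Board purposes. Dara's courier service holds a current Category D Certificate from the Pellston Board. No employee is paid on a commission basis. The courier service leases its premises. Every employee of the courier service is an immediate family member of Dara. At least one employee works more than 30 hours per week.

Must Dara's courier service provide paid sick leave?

All of (a)'s requirements are met (no employee is paid on commission; a current Category D Certificate is held). Under paragraphs (c)–(d): (c) would limit (a) — a current Schedule F Approval is held — but (d) sets (c) aside: (d) applies — the courier service is classified under the construction sector. Exception (a) stands.
Exception (b)'s conditions are all satisfied: every employee is an immediate family member; remuneration is equity-only. But applying paragraph (e): (e) operates against (b): at least one employee exceeds 30 hours/week. So (b) is unavailable.

No — exception (a) applies; Dara's courier service is not required to provide paid sick leave.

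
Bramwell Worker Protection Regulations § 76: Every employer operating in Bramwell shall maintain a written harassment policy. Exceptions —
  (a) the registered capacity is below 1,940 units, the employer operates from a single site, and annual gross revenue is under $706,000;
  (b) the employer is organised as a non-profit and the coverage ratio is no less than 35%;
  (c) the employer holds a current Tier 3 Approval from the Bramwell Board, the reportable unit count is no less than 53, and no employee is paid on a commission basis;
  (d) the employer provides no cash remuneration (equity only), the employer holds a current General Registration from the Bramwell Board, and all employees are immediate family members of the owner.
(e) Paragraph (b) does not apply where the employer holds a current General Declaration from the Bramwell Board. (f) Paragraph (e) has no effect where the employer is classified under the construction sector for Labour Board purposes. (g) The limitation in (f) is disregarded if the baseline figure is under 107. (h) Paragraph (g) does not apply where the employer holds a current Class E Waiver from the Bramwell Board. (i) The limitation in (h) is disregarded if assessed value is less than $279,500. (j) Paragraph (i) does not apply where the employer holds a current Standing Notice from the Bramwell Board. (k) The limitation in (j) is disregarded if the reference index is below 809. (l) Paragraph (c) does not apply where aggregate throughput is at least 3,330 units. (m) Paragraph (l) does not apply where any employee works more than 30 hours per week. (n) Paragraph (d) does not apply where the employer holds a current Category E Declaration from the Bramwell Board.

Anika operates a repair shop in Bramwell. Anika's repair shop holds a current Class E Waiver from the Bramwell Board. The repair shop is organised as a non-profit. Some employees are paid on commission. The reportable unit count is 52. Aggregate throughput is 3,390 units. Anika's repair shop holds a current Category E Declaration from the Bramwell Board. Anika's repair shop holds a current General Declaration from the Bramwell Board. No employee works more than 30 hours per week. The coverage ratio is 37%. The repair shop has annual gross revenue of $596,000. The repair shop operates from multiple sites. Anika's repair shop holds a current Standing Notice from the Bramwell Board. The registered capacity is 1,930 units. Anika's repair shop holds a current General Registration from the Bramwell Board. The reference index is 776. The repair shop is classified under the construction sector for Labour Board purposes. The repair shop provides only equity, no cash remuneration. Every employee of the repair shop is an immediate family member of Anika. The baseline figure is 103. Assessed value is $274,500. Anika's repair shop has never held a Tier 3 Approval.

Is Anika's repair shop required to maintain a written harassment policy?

Exception (a) fails — the employer operates from multiple sites.
Exception (b): the employer is a non-profit; the coverage ratio is 37%, meeting the 35% threshold — every condition holds. Turning to paragraphs (e)–(k): (e) operates against (b): a current General Declaration is held. (f) would limit (e) — the repair shop is classified under the construction sector — but (g) sets (f) aside: (g) operates against (f): the baseline figure is 103, under the 107 limit. (h) would limit (g) — a current Class E Waiver is held — but (i) sets (h) aside: (i) is triggered — assessed value is $274,500, less than the $279,500 limit. (j) is engaged (a current Standing Notice is held), but yields to (k): (k) is triggered — the reference index is 776, below the 809 limit. Exception (b) does not apply.
Exception (c) does not apply: there is no Tier 3 Approval in force.
Exception (d)'s conditions are all satisfied: remuneration is equity-only; a current General Registration is held; every employee is an immediate family member. However, paragraph (n) must be considered: (n) applies — a current Category E Declaration is held. Exception (d) does not apply.
No exception is made out. Anika's repair shop falls within the general rule.

Yes — Anika's repair shop must maintain a written harassment policy.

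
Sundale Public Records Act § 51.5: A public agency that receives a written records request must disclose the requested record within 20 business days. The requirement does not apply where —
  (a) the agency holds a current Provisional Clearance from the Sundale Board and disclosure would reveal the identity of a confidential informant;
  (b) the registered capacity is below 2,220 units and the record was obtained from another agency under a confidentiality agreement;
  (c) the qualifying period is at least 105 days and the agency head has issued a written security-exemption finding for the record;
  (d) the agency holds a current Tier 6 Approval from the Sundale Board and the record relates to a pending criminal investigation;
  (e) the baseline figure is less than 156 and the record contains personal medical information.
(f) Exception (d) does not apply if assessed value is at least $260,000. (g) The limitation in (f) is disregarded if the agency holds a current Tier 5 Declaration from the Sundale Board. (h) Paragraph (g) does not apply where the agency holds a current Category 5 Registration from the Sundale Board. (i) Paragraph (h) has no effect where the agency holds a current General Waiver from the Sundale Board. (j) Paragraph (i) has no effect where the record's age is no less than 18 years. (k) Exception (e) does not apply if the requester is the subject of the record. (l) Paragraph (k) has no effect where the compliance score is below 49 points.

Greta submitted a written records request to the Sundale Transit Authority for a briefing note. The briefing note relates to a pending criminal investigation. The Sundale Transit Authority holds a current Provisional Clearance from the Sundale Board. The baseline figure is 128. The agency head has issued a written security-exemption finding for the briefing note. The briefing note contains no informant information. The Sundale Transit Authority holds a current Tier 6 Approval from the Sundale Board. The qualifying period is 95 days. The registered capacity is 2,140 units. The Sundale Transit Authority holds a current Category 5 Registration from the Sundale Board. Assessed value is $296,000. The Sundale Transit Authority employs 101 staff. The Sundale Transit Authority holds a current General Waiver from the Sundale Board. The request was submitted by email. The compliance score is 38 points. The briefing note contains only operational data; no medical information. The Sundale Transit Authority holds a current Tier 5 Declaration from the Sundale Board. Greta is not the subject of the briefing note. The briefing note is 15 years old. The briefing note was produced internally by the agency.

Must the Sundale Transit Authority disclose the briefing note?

No — exception (d) applies; the Sundale Transit Authority is not required to disclose the briefing note.

Exception (a) fails — the briefing note contains no informant information.
Exception (b) fails — the briefing note was produced internally.
Exception (c) requires that the qualifying period is at least 105 days; but the qualifying period is 95 days, short of 105 days, so (c) is unavailable.
Exception (d): a current Tier 6 Approval is held; the briefing note relates to a pending investigation — every condition holds. Applying paragraphs (f)–(j): (f) operates (assessed value is $296,000, meeting the $260,000 threshold), but is set aside by (g): (g) is engaged — a current Tier 5 Declaration is held. (h) would limit (g) — a current Category 5 Registration is held — but (i) sets (h) aside: (i) operates against (h): a current General Waiver is held. (j) is not engaged (the record's age is 15 years, short of 18 years), so (i) stands. Exception (d) stands.
Exception (e) does not apply: the briefing note contains only operational data.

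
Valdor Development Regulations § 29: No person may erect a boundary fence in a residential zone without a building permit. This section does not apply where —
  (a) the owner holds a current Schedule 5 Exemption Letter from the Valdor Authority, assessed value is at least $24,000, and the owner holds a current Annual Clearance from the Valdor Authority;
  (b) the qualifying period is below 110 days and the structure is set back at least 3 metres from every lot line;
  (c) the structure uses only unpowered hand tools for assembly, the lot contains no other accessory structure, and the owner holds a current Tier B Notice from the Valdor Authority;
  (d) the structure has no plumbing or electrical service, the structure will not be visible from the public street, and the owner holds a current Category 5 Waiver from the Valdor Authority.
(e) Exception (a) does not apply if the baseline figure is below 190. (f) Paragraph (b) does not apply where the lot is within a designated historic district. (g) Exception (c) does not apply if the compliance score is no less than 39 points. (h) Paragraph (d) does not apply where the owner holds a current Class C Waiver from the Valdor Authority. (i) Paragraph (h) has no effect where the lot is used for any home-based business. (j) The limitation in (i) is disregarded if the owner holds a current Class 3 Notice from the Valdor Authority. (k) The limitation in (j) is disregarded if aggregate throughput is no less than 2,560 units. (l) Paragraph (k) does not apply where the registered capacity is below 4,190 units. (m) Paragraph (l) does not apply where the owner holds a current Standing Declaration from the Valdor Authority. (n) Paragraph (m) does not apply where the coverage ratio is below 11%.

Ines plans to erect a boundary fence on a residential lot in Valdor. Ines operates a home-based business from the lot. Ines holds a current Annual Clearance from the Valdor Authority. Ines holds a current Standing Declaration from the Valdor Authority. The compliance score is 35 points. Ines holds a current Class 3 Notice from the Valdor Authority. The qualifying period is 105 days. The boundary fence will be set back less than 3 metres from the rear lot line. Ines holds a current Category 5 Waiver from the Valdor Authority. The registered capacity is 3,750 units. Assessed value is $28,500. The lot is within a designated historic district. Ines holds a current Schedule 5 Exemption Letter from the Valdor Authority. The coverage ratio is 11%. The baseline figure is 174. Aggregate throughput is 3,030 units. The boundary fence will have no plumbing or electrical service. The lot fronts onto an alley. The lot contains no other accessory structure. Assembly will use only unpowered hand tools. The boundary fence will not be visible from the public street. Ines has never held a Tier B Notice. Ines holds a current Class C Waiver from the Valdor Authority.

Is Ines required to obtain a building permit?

No — exception (d) applies; Ines does not need a building permit.

Exception (a) is satisfied on its face — a current Schedule 5 Exemption Letter is held; assessed value is $28,500, meeting the $24,000 threshold; a current Annual Clearance is held. Turning to paragraph (e): (e) operates — the baseline figure is 174, below the 190 limit. (a) is therefore removed.
Exception (b) requires that the structure is set back at least 3 metres from every lot line; but the rear setback is under 3 m, so (b) is unavailable.
Exception (c) fails — the Tier B Notice is not current.
Exception (d)'s conditions are all satisfied: there is no plumbing or electrical service; the structure will not be visible from the street; a current Category 5 Waiver is held. As to paragraphs (h)–(n): (h) would limit (d) — a current Class C Waiver is held — but (i) sets (h) aside: (i) is engaged — a home-based business operates on the lot. (j) would limit (i) — a current Class 3 Notice is held — but (k) sets (j) aside: (k) operates — aggregate throughput is 3,030 units, meeting the 2,560 units threshold. (l) would limit (k) — the registered capacity is 3,750 units, below the 4,190 units limit — but (m) sets (l) aside: (m) operates against (l): a current Standing Declaration is held. (n) is not triggered (the coverage ratio is 11%, not below 11%), so (m) stands. Exception (d) stands.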